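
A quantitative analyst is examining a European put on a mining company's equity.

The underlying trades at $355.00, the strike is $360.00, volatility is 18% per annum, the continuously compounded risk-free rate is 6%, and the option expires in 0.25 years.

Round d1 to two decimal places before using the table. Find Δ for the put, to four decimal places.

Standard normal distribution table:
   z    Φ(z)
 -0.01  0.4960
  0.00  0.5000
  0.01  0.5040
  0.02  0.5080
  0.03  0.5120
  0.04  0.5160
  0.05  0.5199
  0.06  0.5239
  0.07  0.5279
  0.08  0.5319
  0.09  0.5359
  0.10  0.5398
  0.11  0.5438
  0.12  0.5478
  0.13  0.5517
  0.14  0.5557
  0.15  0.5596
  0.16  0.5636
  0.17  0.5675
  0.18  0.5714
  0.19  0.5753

σ√T = 0.18·√0.25 = 0.0900
d₁ = [ln(355/360) + (0.06 + 0.18²/2)·0.25] / 0.0900 = [-0.0140 + 0.0190] / 0.0900 = 0.0563 which rounds to 0.06
N(d₁) = N(0.06) = 0.5239
Δ_put = N(d₁) − 1 = 0.5239 − 1 = -0.4761

-0.4761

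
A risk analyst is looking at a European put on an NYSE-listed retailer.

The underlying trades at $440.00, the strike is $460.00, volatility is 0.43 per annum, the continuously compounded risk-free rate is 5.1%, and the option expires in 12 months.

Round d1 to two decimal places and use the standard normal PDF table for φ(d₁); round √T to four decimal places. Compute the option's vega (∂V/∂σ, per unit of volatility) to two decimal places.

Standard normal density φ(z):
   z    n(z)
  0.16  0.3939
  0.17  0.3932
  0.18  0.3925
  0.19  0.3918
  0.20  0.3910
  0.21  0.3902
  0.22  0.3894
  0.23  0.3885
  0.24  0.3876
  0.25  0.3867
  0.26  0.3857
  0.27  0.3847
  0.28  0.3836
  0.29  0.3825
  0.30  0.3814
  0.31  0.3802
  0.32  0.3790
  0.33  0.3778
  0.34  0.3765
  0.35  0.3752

170.94

σ√T = 0.43·√1 = 0.4300
ln(S/K) + (r + σ²/2)T = ln(440/460) + (0.051 + 0.43²/2)·1 = -0.0445 + 0.1434 = 0.0990
d₁ = 0.0990 / 0.4300 = 0.2302 → 0.23
√T = √1 = 1.0000
φ(d₁) = φ(0.23) = 0.3885
vega = S·φ(d₁)·√T = 440·0.3885·1.0000 = 170.9400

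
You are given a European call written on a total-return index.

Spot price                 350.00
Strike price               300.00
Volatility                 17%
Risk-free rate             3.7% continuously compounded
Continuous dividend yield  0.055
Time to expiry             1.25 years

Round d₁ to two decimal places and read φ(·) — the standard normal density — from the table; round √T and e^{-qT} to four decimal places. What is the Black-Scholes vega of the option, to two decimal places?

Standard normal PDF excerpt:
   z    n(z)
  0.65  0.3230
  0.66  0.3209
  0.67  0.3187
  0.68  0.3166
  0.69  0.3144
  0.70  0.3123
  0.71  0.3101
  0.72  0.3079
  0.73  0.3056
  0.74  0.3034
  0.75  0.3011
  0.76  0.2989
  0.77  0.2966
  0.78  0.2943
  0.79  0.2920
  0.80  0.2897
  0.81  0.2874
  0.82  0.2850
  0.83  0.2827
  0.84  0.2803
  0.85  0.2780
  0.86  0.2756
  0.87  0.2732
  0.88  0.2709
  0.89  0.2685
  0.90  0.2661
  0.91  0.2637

σ√T = 0.17 × 1.1180 = 0.1901
d₁ = [ln(350/300) + (0.037 − 0.055 + 0.17²/2)·1.25] / 0.1901 = [0.1542 − 0.0044] / 0.1901 = 0.7877 which rounds to 0.79
√T = √1.25 = 1.1180
φ(d₁) = φ(0.79) = 0.2920
e^(−qT) = e^(−0.055·1.25) = 0.9336
vega = S·e^(−qT)·φ(d₁)·√T = 350·0.9336·0.2920·1.1180 = 106.6728
(Vega is the same for a European call and put with the same parameters.)

106.67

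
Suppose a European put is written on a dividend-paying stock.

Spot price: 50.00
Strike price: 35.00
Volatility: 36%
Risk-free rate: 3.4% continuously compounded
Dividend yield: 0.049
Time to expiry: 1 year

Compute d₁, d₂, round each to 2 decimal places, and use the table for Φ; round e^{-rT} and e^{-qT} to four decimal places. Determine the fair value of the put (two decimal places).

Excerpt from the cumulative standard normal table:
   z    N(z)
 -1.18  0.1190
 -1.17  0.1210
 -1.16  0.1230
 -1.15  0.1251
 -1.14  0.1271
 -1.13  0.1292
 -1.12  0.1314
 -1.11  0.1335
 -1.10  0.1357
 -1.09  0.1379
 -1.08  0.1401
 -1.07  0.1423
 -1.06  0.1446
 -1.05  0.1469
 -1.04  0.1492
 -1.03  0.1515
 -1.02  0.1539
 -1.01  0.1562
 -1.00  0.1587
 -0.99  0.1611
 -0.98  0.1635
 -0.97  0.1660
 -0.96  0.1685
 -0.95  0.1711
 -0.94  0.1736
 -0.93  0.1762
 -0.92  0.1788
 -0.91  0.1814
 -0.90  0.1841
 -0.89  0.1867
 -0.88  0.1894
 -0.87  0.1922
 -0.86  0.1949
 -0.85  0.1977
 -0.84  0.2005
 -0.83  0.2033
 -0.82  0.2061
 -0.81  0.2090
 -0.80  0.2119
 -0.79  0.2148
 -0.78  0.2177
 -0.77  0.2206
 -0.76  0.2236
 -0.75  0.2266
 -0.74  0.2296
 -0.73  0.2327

σ√T = 0.36·√1 = 0.3600
d₁ = [ln(50/35) + (0.034 − 0.049 + 0.36²/2)·1] / 0.3600 = [0.3567 + 0.0498] / 0.3600 = 1.1291 ≈ 1.13
d₂ = d₁ − σ√T = 1.1291 − 0.3600 = 0.7691 ≈ 0.77
e^(−qT) = e^(−0.049·1) = 0.9522;  e^(−rT) = e^(−0.034·1) = 0.9666
P = 35·0.9666·N(-0.77) − 50·0.9522·N(-1.13) = 35·0.9666·0.2206 − 50·0.9522·0.1292 = 7.4631 − 6.1512 = 1.3119

1.31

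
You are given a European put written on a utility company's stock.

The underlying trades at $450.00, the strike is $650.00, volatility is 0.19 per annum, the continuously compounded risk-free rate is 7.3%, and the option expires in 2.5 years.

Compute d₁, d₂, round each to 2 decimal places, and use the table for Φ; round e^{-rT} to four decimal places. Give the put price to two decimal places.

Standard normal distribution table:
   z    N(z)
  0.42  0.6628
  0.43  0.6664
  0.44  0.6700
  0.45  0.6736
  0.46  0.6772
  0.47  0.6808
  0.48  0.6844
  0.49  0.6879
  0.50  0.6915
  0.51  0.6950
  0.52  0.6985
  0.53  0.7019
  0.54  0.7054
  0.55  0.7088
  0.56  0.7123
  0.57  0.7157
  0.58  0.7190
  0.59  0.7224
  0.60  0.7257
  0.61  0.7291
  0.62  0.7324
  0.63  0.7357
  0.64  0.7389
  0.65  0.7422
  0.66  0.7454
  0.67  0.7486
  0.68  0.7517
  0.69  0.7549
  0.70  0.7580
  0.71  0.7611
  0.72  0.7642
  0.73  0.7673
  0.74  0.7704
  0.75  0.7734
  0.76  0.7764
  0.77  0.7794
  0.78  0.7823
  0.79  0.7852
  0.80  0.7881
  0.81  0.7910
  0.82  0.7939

$115.75

T = 2.5;  σ√T = 0.3004
d₁ = [ln(450/650) + (0.073 + 0.19²/2)·2.5] / 0.3004 = [-0.3677 + 0.2276] / 0.3004 = -0.4664 → -0.47
d₂ = d₁ − σ√T = -0.4664 − 0.3004 = -0.7668 → -0.77
e^(−rT) = e^(−0.073·2.5) = 0.8332
N(−d₂) = N(0.77) = 0.7794;  N(−d₁) = N(0.47) = 0.6808
P = 650·0.8332·0.7794 − 450·0.6808 = 422.1075 − 306.3600 = 115.7475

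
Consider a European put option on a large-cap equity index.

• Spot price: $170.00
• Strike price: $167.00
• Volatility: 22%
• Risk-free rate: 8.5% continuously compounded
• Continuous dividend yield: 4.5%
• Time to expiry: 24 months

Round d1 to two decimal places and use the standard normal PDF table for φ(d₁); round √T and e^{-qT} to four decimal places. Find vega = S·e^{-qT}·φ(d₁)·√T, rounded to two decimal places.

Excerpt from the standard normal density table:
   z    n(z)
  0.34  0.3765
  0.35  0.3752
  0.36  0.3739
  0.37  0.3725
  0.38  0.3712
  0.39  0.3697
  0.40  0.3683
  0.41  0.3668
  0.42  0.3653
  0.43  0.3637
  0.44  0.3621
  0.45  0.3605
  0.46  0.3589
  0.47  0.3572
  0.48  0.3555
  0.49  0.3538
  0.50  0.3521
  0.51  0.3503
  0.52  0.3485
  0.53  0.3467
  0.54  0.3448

78.48

T = 2;  σ√T = 0.3111
d₁ = [ln(170/167) + (0.085 − 0.045 + ½·0.22²)·2] / (σ√T) = (0.0178 + 0.1284) / 0.3111 = 0.4699 → 0.47
√T = √2 = 1.4142
φ(d₁) = φ(0.47) = 0.3572
exp(−qT) = exp(−0.045·2) = 0.9139
vega = S·exp(−qT)·φ(d₁)·√T = 170·0.9139·0.3572·1.4142 = 78.4820
(Call and put vega coincide under Black-Scholes.)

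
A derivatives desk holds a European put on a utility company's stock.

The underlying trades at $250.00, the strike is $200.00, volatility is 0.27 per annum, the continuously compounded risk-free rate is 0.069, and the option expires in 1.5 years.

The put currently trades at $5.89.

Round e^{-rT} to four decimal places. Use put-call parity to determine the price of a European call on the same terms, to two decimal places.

$75.55

e^(−rT) = e^(−0.069·1.5) = 0.9017
Put-call parity: C − P = S − K·e^(−rT) = 250 − 200·0.9017 = 250 − 180.3400 = 69.6600
C = P + (C − P) = 5.89 + (69.6600) = 75.5500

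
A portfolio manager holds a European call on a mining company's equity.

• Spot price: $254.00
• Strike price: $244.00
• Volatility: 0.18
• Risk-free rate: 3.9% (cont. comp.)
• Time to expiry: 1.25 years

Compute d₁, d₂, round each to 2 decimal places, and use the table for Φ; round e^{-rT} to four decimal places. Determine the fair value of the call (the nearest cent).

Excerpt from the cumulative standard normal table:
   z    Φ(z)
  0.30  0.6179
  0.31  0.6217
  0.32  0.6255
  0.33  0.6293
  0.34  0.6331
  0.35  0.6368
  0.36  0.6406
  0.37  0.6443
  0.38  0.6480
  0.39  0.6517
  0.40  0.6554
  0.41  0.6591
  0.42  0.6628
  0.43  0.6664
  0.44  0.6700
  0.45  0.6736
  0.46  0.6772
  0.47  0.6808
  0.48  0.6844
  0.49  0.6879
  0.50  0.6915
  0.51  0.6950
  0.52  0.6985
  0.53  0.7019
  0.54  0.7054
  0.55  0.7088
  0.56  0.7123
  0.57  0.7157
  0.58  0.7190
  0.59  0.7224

σ√T = 0.18·√1.25 = 0.2012
d₁ = [ln(254/244) + (0.039 + 0.18²/2)·1.25] / 0.2012 = [0.0402 + 0.0690] / 0.2012 = 0.5425 → 0.54
d₂ = d₁ − σ√T = 0.5425 − 0.2012 = 0.3412 → 0.34
exp(−rT) = exp(−0.039·1.25) = 0.9524
N(d₁) = N(0.54) = 0.7054;  N(d₂) = N(0.34) = 0.6331
C = 254·0.7054 − 244·0.9524·0.6331 = 179.1716 − 147.1233 = 32.0483

$32.05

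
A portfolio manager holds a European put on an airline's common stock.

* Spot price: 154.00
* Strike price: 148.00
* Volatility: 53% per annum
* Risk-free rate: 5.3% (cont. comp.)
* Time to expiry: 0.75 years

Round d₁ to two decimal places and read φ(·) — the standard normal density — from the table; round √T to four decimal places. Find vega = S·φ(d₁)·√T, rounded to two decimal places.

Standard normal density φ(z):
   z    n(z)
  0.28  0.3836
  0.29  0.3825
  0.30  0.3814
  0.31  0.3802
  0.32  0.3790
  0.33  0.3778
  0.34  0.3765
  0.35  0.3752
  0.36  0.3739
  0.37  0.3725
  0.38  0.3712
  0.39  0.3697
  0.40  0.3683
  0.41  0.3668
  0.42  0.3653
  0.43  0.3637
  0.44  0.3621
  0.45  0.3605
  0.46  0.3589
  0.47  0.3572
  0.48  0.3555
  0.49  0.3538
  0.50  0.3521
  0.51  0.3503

σ√T = 0.53·√0.75 = 0.4590
d₁ = [ln(154/148) + (0.053 + 0.53²/2)·0.75] / 0.4590 = [0.0397 + 0.1451] / 0.4590 = 0.4027 ⇒ 0.40
√T = √0.75 = 0.8660
φ(d₁) = φ(0.40) = 0.3683
vega = S·φ(d₁)·√T = 154·0.3683·0.8660 = 49.1180
(Call and put vega coincide under Black-Scholes.)

49.12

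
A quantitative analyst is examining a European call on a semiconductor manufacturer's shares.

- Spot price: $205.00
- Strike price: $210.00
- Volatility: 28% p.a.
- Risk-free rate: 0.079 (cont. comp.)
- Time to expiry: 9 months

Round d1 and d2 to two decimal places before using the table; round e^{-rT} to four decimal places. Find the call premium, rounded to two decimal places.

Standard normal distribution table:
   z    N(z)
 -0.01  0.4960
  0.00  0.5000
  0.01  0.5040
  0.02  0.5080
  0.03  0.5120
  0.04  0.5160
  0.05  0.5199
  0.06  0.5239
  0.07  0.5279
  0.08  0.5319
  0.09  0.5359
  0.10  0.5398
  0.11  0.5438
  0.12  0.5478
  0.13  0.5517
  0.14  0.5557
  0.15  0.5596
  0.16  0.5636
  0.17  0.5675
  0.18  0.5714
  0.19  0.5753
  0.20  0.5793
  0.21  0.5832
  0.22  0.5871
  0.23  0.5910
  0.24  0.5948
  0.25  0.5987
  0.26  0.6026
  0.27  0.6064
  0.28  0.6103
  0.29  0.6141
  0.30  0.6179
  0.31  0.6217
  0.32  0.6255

σ√T = 0.28·√0.75 = 0.2425
d₁ = [ln(205/210) + (0.079 + 0.28²/2)·0.75] / 0.2425 = [-0.0241 + 0.0887] / 0.2425 = 0.2662 which rounds to 0.27
d₂ = d₁ − σ√T = 0.2662 − 0.2425 = 0.0237 which rounds to 0.02
exp(−rT) = exp(−0.079·0.75) = 0.9425
N(d₁) = N(0.27) = 0.6064;  N(d₂) = N(0.02) = 0.5080
C = 205·0.6064 − 210·0.9425·0.5080 = 124.3120 − 100.5459 = 23.7661

$23.77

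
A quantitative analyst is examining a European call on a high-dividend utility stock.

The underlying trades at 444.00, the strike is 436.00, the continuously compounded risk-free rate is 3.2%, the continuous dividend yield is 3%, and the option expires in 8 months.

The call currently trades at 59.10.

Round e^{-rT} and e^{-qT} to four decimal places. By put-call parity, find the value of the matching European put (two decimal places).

50.69

e^(−qT) = e^(−0.03·0.6667) = 0.9802;  e^(−rT) = e^(−0.032·0.6667) = 0.9789
Put-call parity: C − P = S·e^(−qT) − K·e^(−rT) = 444·0.9802 − 436·0.9789 = 435.2088 − 426.8004 = 8.4084
P = C − (C − P) = 59.10 − (8.4084) = 50.6916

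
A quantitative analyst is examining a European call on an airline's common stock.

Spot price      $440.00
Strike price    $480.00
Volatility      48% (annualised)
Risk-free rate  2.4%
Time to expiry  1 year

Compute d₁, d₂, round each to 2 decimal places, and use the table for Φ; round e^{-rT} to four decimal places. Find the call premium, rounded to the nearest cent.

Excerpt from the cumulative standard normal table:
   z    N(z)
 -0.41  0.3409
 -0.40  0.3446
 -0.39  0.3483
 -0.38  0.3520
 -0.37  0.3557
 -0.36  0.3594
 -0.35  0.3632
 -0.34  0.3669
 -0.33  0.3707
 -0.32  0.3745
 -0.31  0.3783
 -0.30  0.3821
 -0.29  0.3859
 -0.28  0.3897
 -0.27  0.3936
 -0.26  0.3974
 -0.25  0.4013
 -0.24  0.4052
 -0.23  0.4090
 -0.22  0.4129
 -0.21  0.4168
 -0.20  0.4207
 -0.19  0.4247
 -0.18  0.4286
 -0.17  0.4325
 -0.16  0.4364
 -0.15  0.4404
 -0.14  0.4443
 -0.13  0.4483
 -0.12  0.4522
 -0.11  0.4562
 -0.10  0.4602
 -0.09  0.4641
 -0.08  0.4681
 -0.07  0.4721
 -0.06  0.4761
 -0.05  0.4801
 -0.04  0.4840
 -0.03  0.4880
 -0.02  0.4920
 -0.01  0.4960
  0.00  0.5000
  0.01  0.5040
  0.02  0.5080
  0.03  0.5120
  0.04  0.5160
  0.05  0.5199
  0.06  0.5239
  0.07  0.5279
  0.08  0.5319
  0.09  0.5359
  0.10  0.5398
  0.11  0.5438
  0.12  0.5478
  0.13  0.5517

σ√T = 0.48·√1 = 0.4800
ln(S/K) + (r + σ²/2)T = ln(440/480) + (0.024 + 0.48²/2)·1 = -0.0870 + 0.1392 = 0.0522
d₁ = 0.0522 / 0.4800 = 0.1087 ⇒ 0.11
d₂ = d₁ − σ√T = 0.1087 − 0.4800 = -0.3713 ⇒ -0.37
exp(−rT) = exp(−0.024·1) = 0.9763
N(d₁) = N(0.11) = 0.5438;  N(d₂) = N(-0.37) = 0.3557
C = 440·0.5438 − 480·0.9763·0.3557 = 239.2720 − 166.6896 = 72.5824

$72.58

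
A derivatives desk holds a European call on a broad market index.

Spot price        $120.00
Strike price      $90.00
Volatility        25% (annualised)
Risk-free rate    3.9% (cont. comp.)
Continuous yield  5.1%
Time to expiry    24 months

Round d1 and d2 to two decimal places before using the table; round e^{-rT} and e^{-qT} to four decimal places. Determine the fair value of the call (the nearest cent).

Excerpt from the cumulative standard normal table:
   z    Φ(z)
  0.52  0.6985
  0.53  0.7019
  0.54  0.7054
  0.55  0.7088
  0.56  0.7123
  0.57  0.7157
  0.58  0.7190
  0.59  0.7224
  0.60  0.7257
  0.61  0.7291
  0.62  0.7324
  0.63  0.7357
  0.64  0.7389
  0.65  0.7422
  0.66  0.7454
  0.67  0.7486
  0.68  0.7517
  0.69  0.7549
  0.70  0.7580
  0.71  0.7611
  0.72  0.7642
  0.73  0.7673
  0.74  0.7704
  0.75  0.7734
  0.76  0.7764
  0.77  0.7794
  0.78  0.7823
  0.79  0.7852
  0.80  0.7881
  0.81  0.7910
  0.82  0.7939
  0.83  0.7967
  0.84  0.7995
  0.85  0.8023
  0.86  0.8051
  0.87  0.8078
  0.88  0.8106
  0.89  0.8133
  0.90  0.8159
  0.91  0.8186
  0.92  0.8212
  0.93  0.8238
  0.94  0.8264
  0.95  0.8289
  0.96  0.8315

$29.40

σ√T = 0.25 × 1.4142 = 0.3536
d₁ = [ln(120/90) + (0.039 − 0.051 + 0.25²/2)·2] / 0.3536 = [0.2877 + 0.0385] / 0.3536 = 0.9226 → 0.92
d₂ = d₁ − σ√T = 0.9226 − 0.3536 = 0.5690 → 0.57
exp(−qT) = exp(−0.051·2) = 0.9030;  exp(−rT) = exp(−0.039·2) = 0.9250
N(d₁) = N(0.92) = 0.8212;  N(d₂) = N(0.57) = 0.7157
C = 120·0.9030·0.8212 − 90·0.9250·0.7157 = 88.9852 − 59.5820 = 29.4032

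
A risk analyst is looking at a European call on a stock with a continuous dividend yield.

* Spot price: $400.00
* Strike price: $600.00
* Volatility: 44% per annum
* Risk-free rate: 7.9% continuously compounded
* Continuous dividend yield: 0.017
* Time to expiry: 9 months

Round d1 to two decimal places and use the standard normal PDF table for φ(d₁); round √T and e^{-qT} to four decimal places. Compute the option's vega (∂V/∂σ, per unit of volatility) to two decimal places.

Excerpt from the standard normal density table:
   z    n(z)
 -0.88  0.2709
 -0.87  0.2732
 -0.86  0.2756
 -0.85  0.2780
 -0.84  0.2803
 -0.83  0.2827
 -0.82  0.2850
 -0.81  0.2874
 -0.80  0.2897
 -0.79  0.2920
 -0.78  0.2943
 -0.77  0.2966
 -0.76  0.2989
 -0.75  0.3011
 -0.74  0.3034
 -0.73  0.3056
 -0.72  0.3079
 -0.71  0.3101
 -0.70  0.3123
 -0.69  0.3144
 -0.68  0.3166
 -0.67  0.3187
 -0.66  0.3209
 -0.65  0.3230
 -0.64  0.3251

σ√T = 0.44 × 0.8660 = 0.3811
d₁ = [ln(400/600) + (0.079 − 0.017 + 0.44²/2)·0.75] / 0.3811 = [-0.4055 + 0.1191] / 0.3811 = -0.7515 which rounds to -0.75
√T = √0.75 = 0.8660
φ(d₁) = φ(-0.75) = 0.3011
exp(−qT) = exp(−0.017·0.75) = 0.9873
vega = S·exp(−qT)·φ(d₁)·√T = 400·0.9873·0.3011·0.8660 = 102.9764

102.98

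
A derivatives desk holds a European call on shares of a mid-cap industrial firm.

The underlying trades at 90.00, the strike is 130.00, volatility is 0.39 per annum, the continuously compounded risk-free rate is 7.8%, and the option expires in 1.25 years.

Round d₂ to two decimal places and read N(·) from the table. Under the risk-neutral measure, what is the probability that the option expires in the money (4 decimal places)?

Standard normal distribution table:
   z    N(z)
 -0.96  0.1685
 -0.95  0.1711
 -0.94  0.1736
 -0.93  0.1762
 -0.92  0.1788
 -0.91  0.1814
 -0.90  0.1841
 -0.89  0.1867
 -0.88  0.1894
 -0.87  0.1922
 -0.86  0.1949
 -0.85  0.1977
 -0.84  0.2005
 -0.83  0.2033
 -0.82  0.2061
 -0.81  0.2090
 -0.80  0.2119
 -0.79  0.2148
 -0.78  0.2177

T = 1.25;  σ√T = 0.4360
d₁ = [ln(90/130) + (0.078 + 0.39²/2)·1.25] / 0.4360 = [-0.3677 + 0.1926] / 0.4360 = -0.4017 which rounds to -0.40
d₂ = d₁ − σ√T = -0.4017 − 0.4360 = -0.8378 which rounds to -0.84
Pr(exercise) under Q = N(d₂) = 0.2005

0.2005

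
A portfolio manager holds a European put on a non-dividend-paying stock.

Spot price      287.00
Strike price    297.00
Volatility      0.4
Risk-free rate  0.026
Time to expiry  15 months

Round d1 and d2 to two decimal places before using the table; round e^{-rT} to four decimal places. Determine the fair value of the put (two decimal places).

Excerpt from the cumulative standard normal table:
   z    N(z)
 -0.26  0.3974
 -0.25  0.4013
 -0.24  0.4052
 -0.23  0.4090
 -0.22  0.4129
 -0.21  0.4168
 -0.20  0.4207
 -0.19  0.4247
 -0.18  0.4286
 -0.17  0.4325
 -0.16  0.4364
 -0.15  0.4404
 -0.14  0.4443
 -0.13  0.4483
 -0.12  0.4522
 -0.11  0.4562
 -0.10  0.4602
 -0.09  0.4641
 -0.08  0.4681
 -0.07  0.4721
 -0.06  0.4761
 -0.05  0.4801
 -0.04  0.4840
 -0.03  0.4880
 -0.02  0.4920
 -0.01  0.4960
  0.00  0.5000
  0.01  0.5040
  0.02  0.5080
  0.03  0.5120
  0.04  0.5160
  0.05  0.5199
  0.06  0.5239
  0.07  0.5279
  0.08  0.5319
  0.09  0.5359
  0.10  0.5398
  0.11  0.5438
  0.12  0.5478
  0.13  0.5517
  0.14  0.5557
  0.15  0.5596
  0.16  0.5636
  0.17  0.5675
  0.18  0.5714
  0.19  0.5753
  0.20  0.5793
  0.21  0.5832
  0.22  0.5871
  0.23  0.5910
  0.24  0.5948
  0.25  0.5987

T = 1.25;  σ√T = 0.4472
d₁ = [ln(287/297) + (0.026 + 0.4²/2)·1.25] / 0.4472 = [-0.0342 + 0.1325] / 0.4472 = 0.2197 ≈ 0.22
d₂ = d₁ − σ√T = 0.2197 − 0.4472 = -0.2275 ≈ -0.23
exp(−rT) = exp(−0.026·1.25) = 0.9680
N(−d₂) = N(0.23) = 0.5910;  N(−d₁) = N(-0.22) = 0.4129
P = 297·0.9680·0.5910 − 287·0.4129 = 169.9101 − 118.5023 = 51.4078

51.41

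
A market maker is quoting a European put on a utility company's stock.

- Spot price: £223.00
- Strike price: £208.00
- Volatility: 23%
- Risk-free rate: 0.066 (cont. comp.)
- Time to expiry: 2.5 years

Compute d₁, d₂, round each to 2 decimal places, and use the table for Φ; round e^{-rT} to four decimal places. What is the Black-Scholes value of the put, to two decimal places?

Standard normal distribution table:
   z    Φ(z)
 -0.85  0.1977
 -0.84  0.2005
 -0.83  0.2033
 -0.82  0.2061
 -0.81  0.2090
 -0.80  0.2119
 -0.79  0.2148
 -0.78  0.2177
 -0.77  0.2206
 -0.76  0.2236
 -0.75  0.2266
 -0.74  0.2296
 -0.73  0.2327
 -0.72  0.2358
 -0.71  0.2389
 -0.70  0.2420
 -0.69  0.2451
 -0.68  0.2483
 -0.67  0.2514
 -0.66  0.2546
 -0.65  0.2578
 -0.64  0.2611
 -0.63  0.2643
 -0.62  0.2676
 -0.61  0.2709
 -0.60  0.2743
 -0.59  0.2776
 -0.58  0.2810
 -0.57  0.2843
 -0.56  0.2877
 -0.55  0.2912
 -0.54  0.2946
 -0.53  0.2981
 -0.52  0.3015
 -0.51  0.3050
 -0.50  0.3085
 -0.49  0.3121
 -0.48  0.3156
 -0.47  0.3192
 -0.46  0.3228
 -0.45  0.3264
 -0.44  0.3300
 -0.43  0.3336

σ√T = 0.23·√2.5 = 0.3637
d₁ = [ln(223/208) + (0.066 + ½·0.23²)·2.5] / (σ√T) = (0.0696 + 0.2311) / 0.3637 = 0.8270 which rounds to 0.83
d₂ = 0.8270 − 0.3637 = 0.4634 which rounds to 0.46
e^(−rT) = e^(−0.066·2.5) = 0.8479
P = 208·0.8479·N(-0.46) − 223·N(-0.83) = 208·0.8479·0.3228 − 223·0.2033 = 56.9300 − 45.3359 = 11.5941

£11.59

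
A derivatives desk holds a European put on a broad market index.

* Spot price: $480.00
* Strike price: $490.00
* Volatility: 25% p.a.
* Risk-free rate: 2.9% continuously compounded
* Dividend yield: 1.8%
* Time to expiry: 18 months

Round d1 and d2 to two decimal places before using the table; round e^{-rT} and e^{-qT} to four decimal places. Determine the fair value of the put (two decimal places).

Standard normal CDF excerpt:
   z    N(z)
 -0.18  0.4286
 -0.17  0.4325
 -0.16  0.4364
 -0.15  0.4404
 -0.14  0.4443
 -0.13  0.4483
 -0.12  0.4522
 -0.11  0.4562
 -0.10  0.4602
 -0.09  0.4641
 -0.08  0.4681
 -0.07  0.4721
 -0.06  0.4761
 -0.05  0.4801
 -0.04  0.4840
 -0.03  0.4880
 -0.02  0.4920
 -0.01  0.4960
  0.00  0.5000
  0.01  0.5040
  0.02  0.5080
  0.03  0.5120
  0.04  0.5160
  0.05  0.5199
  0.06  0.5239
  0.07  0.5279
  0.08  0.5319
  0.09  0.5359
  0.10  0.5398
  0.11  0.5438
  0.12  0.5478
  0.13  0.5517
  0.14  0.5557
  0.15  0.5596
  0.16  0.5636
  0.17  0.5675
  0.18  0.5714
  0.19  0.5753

$58.64

σ√T = 0.25·√1.5 = 0.3062
d₁ = [ln(480/490) + (0.029 − 0.018 + 0.25²/2)·1.5] / 0.3062 = [-0.0206 + 0.0634] / 0.3062 = 0.1396 → 0.14
d₂ = d₁ − σ√T = 0.1396 − 0.3062 = -0.1665 → -0.17
exp(−qT) = exp(−0.018·1.5) = 0.9734;  exp(−rT) = exp(−0.029·1.5) = 0.9574
N(−d₂) = N(0.17) = 0.5675;  N(−d₁) = N(-0.14) = 0.4443
P = 490·0.9574·0.5675 − 480·0.9734·0.4443 = 266.2290 − 207.5912 = 58.6378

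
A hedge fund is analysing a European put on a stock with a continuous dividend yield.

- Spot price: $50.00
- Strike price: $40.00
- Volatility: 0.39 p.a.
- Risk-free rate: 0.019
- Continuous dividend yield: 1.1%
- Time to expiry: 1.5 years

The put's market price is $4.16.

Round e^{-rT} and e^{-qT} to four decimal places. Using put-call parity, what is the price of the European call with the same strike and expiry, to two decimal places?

$14.46

exp(−qT) = exp(−0.011·1.5) = 0.9836;  exp(−rT) = exp(−0.019·1.5) = 0.9719
Put-call parity: C − P = S·e^(−qT) − K·e^(−rT) = 50·0.9836 − 40·0.9719 = 49.1800 − 38.8760 = 10.3040
C = P + (C − P) = 4.16 + (10.3040) = 14.4640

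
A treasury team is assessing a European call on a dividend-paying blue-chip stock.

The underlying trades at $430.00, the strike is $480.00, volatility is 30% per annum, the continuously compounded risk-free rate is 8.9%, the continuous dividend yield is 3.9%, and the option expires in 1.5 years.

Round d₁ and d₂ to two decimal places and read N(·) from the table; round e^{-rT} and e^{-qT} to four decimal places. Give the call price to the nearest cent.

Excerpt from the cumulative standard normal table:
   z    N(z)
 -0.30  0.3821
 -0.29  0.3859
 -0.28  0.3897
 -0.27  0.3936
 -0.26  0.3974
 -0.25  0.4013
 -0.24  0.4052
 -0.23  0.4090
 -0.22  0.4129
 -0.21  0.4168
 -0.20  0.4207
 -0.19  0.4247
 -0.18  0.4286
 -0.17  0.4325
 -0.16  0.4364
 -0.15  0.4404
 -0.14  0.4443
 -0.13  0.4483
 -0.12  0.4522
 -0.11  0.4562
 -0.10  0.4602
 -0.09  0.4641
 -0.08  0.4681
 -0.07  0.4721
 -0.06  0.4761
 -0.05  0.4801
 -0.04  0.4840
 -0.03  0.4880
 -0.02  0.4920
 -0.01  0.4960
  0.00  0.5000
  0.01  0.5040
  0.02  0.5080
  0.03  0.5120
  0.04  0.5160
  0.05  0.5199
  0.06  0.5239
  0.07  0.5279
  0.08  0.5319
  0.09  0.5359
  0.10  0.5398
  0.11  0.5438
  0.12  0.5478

σ√T = 0.3 × 1.2247 = 0.3674
d₁ = [ln(430/480) + (0.089 − 0.039 + 0.3²/2)·1.5] / 0.3674 = [-0.1100 + 0.1425] / 0.3674 = 0.0885 ⇒ 0.09
d₂ = d₁ − σ√T = 0.0885 − 0.3674 = -0.2790 ⇒ -0.28
exp(−qT) = exp(−0.039·1.5) = 0.9432;  exp(−rT) = exp(−0.089·1.5) = 0.8750
C = 430·0.9432·N(0.09) − 480·0.8750·N(-0.28) = 430·0.9432·0.5359 − 480·0.8750·0.3897 = 217.3482 − 163.6740 = 53.6742

$53.67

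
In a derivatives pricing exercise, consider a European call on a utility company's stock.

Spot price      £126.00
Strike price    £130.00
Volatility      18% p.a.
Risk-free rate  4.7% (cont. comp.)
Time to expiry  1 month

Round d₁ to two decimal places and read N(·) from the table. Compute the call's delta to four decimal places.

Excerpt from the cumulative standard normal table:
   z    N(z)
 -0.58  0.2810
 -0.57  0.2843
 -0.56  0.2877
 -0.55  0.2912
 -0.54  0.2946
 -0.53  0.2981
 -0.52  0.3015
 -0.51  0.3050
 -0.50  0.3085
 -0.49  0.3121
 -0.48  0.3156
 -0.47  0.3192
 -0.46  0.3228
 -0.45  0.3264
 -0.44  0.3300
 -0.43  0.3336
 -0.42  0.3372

σ√T = 0.18 × 0.2887 = 0.0520
ln(S/K) + (r + σ²/2)T = ln(126/130) + (0.047 + 0.18²/2)·0.08333 = -0.0313 + 0.0053 = -0.0260
d₁ = -0.0260 / 0.0520 = -0.5001 → -0.50
N(d₁) = N(-0.50) = 0.3085
Δ_call = N(d₁) = 0.3085

0.3085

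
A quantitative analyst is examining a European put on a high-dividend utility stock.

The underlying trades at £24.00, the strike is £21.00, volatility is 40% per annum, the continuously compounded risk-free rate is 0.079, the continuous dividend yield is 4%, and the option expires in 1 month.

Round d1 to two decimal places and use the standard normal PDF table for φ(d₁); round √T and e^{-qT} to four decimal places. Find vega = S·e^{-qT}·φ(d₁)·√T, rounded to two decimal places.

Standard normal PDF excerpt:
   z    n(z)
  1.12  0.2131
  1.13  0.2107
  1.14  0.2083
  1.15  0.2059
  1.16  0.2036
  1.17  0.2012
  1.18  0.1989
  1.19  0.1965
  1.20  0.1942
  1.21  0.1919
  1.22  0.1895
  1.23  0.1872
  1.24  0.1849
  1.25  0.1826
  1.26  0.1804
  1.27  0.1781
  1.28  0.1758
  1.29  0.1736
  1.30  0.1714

σ√T = 0.4 × 0.2887 = 0.1155
d₁ = [ln(24/21) + (0.079 − 0.04 + 0.4²/2)·0.08333] / 0.1155 = [0.1335 + 0.0099] / 0.1155 = 1.2423 → 1.24
√T = √0.08333 = 0.2887
φ(d₁) = φ(1.24) = 0.1849
e^(−qT) = e^(−0.04·0.08333) = 0.9967
vega = S·e^(−qT)·φ(d₁)·√T = 24·0.9967·0.1849·0.2887 = 1.2769

1.28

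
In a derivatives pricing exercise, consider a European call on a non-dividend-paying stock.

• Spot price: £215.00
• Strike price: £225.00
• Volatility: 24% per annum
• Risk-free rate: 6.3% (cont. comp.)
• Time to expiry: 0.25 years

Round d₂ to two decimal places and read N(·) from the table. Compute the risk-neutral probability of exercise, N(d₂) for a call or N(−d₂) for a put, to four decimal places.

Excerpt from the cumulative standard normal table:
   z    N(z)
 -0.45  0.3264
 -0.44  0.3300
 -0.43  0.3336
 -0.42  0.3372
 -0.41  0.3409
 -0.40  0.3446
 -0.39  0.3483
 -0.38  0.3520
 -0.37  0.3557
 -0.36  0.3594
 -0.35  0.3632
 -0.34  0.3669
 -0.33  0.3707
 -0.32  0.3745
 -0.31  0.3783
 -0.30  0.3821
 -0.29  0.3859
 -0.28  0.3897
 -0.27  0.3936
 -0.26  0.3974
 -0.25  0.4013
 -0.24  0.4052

0.3783

T = 0.25;  σ√T = 0.1200
ln(S/K) + (r + σ²/2)T = ln(215/225) + (0.063 + 0.24²/2)·0.25 = -0.0455 + 0.0229 = -0.0225
d₁ = -0.0225 / 0.1200 = -0.1876 ⇒ -0.19
d₂ = d₁ − σ√T = -0.1876 − 0.1200 = -0.3076 ⇒ -0.31
Pr(exercise) under Q = N(d₂) = 0.3783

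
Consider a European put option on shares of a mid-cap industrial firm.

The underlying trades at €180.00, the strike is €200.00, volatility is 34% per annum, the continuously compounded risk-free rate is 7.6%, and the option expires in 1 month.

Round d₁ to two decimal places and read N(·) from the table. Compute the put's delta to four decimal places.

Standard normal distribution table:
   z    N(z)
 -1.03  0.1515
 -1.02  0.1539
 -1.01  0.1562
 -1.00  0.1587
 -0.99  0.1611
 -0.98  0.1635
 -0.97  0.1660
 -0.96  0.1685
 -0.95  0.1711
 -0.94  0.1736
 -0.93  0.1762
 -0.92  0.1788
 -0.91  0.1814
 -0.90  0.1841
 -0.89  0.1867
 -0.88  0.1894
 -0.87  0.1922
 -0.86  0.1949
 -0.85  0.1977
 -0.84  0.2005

-0.8315

σ√T = 0.34 × 0.2887 = 0.0981
ln(S/K) + (r + σ²/2)T = ln(180/200) + (0.076 + 0.34²/2)·0.08333 = -0.1054 + 0.0112 = -0.0942
d₁ = -0.0942 / 0.0981 = -0.9599 ⇒ -0.96
N(d₁) = N(-0.96) = 0.1685
Δ_put = N(d₁) − 1 = 0.1685 − 1 = -0.8315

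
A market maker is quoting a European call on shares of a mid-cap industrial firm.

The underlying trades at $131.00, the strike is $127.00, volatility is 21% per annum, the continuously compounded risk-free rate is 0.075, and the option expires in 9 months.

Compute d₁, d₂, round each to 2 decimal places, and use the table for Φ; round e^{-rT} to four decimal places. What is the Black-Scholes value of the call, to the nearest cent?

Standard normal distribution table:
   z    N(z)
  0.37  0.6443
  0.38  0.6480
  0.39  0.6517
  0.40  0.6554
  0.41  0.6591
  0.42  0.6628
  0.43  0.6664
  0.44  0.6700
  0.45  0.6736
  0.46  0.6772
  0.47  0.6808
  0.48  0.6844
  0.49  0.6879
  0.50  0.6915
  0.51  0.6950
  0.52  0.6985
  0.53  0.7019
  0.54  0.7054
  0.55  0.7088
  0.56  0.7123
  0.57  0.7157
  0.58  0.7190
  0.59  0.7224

σ√T = 0.21 × 0.8660 = 0.1819
d₁ = [ln(131/127) + (0.075 + ½·0.21²)·0.75] / (σ√T) = (0.0310 + 0.0728) / 0.1819 = 0.5707 → 0.57
d₂ = 0.5707 − 0.1819 = 0.3889 → 0.39
exp(−rT) = exp(−0.075·0.75) = 0.9453
N(d₁) = N(0.57) = 0.7157;  N(d₂) = N(0.39) = 0.6517
C = 131·0.7157 − 127·0.9453·0.6517 = 93.7567 − 78.2386 = 15.5181

$15.52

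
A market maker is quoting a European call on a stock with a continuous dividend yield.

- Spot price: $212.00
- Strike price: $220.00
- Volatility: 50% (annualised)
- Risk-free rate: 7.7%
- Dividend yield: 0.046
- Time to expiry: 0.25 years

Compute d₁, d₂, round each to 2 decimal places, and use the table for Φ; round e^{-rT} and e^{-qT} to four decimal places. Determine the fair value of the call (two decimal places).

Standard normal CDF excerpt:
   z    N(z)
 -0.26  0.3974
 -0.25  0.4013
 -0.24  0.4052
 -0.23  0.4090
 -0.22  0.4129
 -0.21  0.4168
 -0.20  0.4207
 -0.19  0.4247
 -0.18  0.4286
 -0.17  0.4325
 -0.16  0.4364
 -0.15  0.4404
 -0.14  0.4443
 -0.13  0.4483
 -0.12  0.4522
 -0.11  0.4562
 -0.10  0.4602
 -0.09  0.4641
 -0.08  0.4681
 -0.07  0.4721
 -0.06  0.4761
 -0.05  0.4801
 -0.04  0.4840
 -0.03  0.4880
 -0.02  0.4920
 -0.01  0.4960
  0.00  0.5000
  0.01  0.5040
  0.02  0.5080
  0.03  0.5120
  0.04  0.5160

σ√T = 0.5·√0.25 = 0.2500
d₁ = [ln(212/220) + (0.077 − 0.046 + ½·0.5²)·0.25] / (σ√T) = (-0.0370 + 0.0390) / 0.2500 = 0.0078 which rounds to 0.01
d₂ = 0.0078 − 0.2500 = -0.2422 which rounds to -0.24
exp(−qT) = exp(−0.046·0.25) = 0.9886;  exp(−rT) = exp(−0.077·0.25) = 0.9809
N(d₁) = N(0.01) = 0.5040;  N(d₂) = N(-0.24) = 0.4052
C = 212·0.9886·0.5040 − 220·0.9809·0.4052 = 105.6299 − 87.4413 = 18.1886

$18.19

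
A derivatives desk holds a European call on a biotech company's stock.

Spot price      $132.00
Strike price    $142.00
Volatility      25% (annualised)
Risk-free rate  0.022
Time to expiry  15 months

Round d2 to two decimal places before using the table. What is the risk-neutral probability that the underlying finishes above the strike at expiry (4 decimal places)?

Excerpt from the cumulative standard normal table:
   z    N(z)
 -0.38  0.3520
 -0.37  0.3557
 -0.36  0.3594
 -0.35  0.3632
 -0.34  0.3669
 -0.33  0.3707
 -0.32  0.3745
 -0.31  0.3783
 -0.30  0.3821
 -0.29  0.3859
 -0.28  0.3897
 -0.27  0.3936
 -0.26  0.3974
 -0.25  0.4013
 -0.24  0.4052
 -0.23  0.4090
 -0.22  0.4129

σ√T = 0.25 × 1.1180 = 0.2795
d₁ = [ln(132/142) + (0.022 + 0.25²/2)·1.25] / 0.2795 = [-0.0730 + 0.0666] / 0.2795 = -0.0231 → -0.02
d₂ = d₁ − σ√T = -0.0231 − 0.2795 = -0.3026 → -0.30
Pr(exercise) under Q = N(d₂) = 0.3821

0.3821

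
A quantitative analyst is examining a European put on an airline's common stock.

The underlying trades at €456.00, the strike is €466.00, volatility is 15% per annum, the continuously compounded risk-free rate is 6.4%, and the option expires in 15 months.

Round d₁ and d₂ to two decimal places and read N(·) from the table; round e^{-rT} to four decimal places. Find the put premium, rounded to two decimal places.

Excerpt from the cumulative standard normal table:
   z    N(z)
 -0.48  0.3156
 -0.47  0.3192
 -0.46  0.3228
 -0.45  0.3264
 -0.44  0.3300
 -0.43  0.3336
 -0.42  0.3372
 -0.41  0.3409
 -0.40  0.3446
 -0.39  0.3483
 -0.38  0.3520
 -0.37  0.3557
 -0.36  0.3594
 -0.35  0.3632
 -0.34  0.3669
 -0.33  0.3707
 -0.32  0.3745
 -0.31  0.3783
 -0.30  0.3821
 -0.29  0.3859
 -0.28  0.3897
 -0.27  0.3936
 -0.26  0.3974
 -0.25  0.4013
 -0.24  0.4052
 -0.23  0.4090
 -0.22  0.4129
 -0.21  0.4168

€18.83

σ√T = 0.15·√1.25 = 0.1677
d₁ = [ln(456/466) + (0.064 + ½·0.15²)·1.25] / (σ√T) = (-0.0217 + 0.0941) / 0.1677 = 0.4315 ⇒ 0.43
d₂ = 0.4315 − 0.1677 = 0.2638 ⇒ 0.26
exp(−rT) = exp(−0.064·1.25) = 0.9231
N(−d₂) = N(-0.26) = 0.3974;  N(−d₁) = N(-0.43) = 0.3336
P = 466·0.9231·0.3974 − 456·0.3336 = 170.9474 − 152.1216 = 18.8258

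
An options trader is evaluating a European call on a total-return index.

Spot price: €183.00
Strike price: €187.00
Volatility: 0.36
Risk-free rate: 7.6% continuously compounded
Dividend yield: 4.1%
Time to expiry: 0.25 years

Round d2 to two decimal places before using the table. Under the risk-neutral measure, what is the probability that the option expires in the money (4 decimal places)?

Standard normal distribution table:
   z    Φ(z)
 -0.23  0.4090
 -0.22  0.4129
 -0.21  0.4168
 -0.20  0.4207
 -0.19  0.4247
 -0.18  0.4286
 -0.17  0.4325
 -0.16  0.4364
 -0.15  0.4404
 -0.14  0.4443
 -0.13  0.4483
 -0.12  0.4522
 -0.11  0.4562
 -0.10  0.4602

0.4364

σ√T = 0.36 × 0.5000 = 0.1800
d₁ = [ln(183/187) + (0.076 − 0.041 + 0.36²/2)·0.25] / 0.1800 = [-0.0216 + 0.0249] / 0.1800 = 0.0185 ⇒ 0.02
d₂ = d₁ − σ√T = 0.0185 − 0.1800 = -0.1615 ⇒ -0.16
Risk-neutral Pr[S_T > K] = N(d₂) = N(-0.16) = 0.4364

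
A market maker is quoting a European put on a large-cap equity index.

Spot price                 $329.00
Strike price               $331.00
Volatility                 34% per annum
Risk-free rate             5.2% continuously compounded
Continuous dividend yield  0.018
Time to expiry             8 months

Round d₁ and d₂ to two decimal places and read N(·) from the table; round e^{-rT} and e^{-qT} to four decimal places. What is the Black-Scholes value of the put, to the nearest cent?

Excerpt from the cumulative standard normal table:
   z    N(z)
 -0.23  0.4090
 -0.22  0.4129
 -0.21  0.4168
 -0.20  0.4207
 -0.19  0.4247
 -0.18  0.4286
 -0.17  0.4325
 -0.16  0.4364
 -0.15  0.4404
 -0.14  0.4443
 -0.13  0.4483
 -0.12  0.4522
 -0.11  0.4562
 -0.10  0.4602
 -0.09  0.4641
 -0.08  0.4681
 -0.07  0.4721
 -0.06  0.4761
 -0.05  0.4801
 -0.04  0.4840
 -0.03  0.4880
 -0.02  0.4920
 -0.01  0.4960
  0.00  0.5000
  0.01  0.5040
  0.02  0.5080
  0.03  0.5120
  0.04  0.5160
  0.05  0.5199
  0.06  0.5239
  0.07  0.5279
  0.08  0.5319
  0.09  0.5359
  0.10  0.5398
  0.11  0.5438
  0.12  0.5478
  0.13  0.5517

$33.29

σ√T = 0.34 × 0.8165 = 0.2776
ln(S/K) + (r − q + σ²/2)T = ln(329/331) + (0.052 − 0.018 + 0.34²/2)·0.6667 = -0.0061 + 0.0612 = 0.0551
d₁ = 0.0551 / 0.2776 = 0.1986 ≈ 0.20
d₂ = d₁ − σ√T = 0.1986 − 0.2776 = -0.0790 ≈ -0.08
e^(−qT) = e^(−0.018·0.6667) = 0.9881;  e^(−rT) = e^(−0.052·0.6667) = 0.9659
N(−d₂) = N(0.08) = 0.5319;  N(−d₁) = N(-0.20) = 0.4207
P = 331·0.9659·0.5319 − 329·0.9881·0.4207 = 170.0553 − 136.7632 = 33.2921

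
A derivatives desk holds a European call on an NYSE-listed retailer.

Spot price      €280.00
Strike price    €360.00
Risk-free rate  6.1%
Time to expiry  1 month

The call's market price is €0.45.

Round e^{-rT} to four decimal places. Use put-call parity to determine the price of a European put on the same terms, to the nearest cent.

€78.61

exp(−rT) = exp(−0.061·0.08333) = 0.9949
Put-call parity: C − P = S − K·e^(−rT) = 280 − 360·0.9949 = 280 − 358.1640 = -78.1640
P = C − (C − P) = 0.45 − (-78.1640) = 78.6140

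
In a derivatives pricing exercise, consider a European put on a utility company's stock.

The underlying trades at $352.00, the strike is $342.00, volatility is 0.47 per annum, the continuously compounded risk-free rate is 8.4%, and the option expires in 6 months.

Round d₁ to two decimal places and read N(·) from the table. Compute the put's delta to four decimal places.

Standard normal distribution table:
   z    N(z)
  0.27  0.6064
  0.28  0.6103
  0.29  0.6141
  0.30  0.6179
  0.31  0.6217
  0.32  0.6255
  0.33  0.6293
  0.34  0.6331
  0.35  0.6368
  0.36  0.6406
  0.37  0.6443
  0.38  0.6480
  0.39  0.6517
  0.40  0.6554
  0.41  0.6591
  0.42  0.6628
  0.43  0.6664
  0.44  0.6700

σ√T = 0.47 × 0.7071 = 0.3323
ln(S/K) + (r + σ²/2)T = ln(352/342) + (0.084 + 0.47²/2)·0.5 = 0.0288 + 0.0972 = 0.1260
d₁ = 0.1260 / 0.3323 = 0.3793 → 0.38
N(d₁) = N(0.38) = 0.6480
Δ_put = N(d₁) − 1 = 0.6480 − 1 = -0.3520

-0.3520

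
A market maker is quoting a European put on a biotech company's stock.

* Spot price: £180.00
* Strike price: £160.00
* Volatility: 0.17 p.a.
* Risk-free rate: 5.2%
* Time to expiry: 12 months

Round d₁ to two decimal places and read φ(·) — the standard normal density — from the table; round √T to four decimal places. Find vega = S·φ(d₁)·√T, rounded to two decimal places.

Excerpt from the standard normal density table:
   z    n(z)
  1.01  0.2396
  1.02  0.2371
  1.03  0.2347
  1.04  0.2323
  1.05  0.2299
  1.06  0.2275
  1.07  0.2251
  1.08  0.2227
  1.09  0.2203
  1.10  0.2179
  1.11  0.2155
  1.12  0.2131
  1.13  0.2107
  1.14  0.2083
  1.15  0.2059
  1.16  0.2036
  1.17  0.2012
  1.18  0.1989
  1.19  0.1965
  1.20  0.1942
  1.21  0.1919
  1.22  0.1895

σ√T = 0.17·√1 = 0.1700
ln(S/K) + (r + σ²/2)T = ln(180/160) + (0.052 + 0.17²/2)·1 = 0.1178 + 0.0664 = 0.1842
d₁ = 0.1842 / 0.1700 = 1.0837 ⇒ 1.08
√T = √1 = 1.0000
φ(d₁) = φ(1.08) = 0.2227
vega = S·φ(d₁)·√T = 180·0.2227·1.0000 = 40.0860

40.09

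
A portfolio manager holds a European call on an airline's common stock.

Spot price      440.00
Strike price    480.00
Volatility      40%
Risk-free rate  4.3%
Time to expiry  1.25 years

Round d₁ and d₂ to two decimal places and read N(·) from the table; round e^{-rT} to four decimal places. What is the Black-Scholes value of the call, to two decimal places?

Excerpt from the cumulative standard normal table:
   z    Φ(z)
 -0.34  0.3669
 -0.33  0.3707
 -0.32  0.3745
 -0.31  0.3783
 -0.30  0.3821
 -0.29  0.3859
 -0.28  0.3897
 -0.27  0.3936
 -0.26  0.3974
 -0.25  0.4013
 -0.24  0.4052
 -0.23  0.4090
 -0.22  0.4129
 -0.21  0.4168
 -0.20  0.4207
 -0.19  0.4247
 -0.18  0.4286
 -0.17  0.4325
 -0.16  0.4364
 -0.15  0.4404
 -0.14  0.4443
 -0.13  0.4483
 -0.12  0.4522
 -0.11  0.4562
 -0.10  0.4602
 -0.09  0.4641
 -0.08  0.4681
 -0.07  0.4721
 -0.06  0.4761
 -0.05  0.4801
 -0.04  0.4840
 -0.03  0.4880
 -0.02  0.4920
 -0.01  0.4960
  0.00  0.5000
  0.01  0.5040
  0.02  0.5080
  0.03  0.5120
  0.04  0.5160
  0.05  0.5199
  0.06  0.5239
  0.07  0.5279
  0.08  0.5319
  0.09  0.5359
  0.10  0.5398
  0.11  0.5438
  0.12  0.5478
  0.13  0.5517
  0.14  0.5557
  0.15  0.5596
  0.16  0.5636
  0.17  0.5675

T = 1.25;  σ√T = 0.4472
d₁ = [ln(440/480) + (0.043 + ½·0.4²)·1.25] / (σ√T) = (-0.0870 + 0.1538) / 0.4472 = 0.1492 ≈ 0.15
d₂ = 0.1492 − 0.4472 = -0.2980 ≈ -0.30
e^(−rT) = e^(−0.043·1.25) = 0.9477
N(d₁) = N(0.15) = 0.5596;  N(d₂) = N(-0.30) = 0.3821
C = 440·0.5596 − 480·0.9477·0.3821 = 246.2240 − 173.8158 = 72.4082

72.41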